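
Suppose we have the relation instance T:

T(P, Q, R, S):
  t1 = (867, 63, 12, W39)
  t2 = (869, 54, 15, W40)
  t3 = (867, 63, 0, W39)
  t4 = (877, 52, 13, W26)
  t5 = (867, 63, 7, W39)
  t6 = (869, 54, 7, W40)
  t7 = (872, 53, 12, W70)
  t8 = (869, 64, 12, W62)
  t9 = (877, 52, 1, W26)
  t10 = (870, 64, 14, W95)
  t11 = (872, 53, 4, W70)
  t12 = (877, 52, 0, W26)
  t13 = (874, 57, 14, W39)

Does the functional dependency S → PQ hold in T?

S=W39: rows 1, 3, 5, 13 → {P,Q} takes values {(867, 63), (874, 57)} — violation
S=W40: rows 2, 6 → {P,Q} = (869, 54), (869, 54) ✓
S=W26: rows 4, 9, 12 → {P,Q} = (877, 52), (877, 52), (877, 52) ✓
S=W70: rows 7, 11 → {P,Q} = (872, 53), (872, 53) ✓
S=W62: row 8 → {P,Q} = (869, 64) ✓
S=W95: row 10 → {P,Q} = (870, 64) ✓
Two rows agree on S but differ on PQ, so S → PQ does not hold.

No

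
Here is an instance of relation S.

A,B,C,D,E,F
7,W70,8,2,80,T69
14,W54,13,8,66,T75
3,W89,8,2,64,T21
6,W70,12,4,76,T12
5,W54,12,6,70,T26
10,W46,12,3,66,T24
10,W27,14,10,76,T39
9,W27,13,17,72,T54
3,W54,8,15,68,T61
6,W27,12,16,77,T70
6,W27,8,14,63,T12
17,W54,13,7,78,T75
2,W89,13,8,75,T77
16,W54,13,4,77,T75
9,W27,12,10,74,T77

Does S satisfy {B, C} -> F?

(B=W70, C=8): 1 row → F = T69 ✓
(B=W54, C=13): 3 rows → F = T75, T75, T75 ✓
(B=W89, C=8): 1 row → F = T21 ✓
(B=W70, C=12): 1 row → F = T12 ✓
(B=W54, C=12): 1 row → F = T26 ✓
(B=W46, C=12): 1 row → F = T24 ✓
(B=W27, C=14): 1 row → F = T39 ✓
(B=W27, C=13): 1 row → F = T54 ✓
(B=W54, C=8): 1 row → F = T61 ✓
(B=W27, C=12): 2 rows → F takes values {T70, T77} — violation
(B=W27, C=8): 1 row → F = T12 ✓
(B=W89, C=13): 1 row → F = T77 ✓
Two rows agree on {B, C} but differ on F, so {B, C} -> F does not hold.

No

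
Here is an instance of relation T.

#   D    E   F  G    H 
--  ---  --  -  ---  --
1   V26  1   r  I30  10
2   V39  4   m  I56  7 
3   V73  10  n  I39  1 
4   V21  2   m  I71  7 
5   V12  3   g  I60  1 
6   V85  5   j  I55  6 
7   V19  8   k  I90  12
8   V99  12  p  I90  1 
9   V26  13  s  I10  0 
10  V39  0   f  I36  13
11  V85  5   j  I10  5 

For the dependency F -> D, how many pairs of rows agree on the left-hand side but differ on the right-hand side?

F=m: violating pairs (2,4) — 1 pair.
F=j: all 2 rows agree on D — 0 pairs.

1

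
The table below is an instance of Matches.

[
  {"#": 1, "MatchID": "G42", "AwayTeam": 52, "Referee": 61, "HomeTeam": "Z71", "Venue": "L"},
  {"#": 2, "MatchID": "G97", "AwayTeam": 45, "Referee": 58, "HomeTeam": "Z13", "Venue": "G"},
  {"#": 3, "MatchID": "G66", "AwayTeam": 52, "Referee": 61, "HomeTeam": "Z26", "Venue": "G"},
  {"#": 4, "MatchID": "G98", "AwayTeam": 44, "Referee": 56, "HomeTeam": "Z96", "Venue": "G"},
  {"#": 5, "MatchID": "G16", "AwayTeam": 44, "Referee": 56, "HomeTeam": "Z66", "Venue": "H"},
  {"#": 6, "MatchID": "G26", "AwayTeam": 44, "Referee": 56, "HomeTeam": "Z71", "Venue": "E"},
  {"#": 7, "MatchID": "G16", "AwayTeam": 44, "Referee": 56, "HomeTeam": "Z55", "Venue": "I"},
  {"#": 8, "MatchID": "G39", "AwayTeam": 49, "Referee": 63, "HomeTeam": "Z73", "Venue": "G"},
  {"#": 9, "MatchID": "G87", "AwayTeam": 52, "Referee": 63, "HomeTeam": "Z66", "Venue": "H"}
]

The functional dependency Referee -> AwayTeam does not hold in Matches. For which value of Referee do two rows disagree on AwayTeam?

63

Referee=61: rows 1, 3 → AwayTeam = 52, 52 ✓
Referee=58: row 2 → AwayTeam = 45 ✓
Referee=56: rows 4, 5, 6, 7 → AwayTeam = 44, 44, 44, 44 ✓
Referee=63: rows 8, 9 → AwayTeam takes values {49, 52} — violation
The only Referee value with inconsistent AwayTeam is Referee=63.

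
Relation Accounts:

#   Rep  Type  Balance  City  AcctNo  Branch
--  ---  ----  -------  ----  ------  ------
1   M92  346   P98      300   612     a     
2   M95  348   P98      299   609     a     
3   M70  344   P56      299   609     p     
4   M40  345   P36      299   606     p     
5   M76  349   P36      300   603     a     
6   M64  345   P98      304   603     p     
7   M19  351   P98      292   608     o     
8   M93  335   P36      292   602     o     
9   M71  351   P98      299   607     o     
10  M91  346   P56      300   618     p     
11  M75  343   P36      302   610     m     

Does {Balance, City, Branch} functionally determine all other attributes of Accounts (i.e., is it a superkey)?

All 11 rows have distinct {Balance, City, Branch} values, so {Balance, City, Branch} → (all attributes) holds and {Balance, City, Branch} is a superkey.

Yes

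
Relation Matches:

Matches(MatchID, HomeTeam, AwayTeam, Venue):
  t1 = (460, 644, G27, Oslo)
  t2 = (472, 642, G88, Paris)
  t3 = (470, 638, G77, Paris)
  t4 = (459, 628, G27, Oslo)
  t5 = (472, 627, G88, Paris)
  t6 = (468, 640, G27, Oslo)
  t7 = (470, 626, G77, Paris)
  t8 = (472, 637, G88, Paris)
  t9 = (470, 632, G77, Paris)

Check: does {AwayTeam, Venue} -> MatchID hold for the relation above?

(AwayTeam=G27, Venue=Oslo): rows 1, 4, 6 → MatchID takes values {460, 459, 468} — violation
(AwayTeam=G88, Venue=Paris): rows 2, 5, 8 → MatchID = 472, 472, 472 ✓
(AwayTeam=G77, Venue=Paris): rows 3, 7, 9 → MatchID = 470, 470, 470 ✓
Two rows agree on {AwayTeam, Venue} but differ on MatchID, so {AwayTeam, Venue} -> MatchID does not hold.

No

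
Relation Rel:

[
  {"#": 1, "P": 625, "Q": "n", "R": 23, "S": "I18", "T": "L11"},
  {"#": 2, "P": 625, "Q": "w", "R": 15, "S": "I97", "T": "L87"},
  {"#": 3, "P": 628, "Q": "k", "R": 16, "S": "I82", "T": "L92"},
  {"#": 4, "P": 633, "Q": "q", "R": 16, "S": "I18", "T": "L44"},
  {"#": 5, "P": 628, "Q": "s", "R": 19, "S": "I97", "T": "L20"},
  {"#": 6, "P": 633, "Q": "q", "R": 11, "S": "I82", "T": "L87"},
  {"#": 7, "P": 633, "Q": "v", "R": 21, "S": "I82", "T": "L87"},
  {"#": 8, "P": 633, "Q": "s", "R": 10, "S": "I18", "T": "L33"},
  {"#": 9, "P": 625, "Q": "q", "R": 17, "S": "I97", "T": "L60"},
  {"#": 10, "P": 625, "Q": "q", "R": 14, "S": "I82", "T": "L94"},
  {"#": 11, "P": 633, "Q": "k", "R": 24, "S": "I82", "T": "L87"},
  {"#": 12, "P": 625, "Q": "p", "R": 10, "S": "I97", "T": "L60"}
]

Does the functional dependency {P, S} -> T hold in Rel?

(P=625, S=I18): row 1 → T = L11 ✓
(P=625, S=I97): rows 2, 9, 12 → T takes values {L87, L60} — violation
(P=628, S=I82): row 3 → T = L92 ✓
(P=633, S=I18): rows 4, 8 → T takes values {L44, L33} — violation
(P=628, S=I97): row 5 → T = L20 ✓
(P=633, S=I82): rows 6, 7, 11 → T = L87, L87, L87 ✓
(P=625, S=I82): row 10 → T = L94 ✓
Two rows agree on {P, S} but differ on T, so {P, S} -> T does not hold.

No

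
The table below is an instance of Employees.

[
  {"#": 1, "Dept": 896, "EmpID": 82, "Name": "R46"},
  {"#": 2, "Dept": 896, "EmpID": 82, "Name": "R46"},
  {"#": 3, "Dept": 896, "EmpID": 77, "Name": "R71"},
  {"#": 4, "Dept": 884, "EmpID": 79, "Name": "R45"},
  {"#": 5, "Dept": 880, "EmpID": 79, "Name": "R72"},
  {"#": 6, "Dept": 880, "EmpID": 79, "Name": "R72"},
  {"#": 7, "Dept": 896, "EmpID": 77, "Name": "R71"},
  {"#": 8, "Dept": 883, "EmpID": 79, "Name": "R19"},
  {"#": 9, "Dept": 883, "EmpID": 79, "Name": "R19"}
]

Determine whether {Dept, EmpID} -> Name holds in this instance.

(Dept=896, EmpID=82): rows 1, 2 → Name = R46, R46 ✓
(Dept=896, EmpID=77): rows 3, 7 → Name = R71, R71 ✓
(Dept=884, EmpID=79): row 4 → Name = R45 ✓
(Dept=880, EmpID=79): rows 5, 6 → Name = R72, R72 ✓
(Dept=883, EmpID=79): rows 8, 9 → Name = R19, R19 ✓
Every {Dept, EmpID} value is associated with a single Name value, so {Dept, EmpID} -> Name holds.

Yes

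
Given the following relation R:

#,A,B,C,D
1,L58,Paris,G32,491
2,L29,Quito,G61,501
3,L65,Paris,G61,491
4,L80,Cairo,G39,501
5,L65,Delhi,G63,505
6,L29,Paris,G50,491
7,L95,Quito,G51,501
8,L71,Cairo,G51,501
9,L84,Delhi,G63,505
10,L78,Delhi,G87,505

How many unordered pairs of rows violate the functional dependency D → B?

4

D=491: all 3 rows agree on B — 0 pairs.
D=501: violating pairs (2,4), (2,8), (4,7), (7,8) — 4 pairs.
D=505: all 3 rows agree on B — 0 pairs.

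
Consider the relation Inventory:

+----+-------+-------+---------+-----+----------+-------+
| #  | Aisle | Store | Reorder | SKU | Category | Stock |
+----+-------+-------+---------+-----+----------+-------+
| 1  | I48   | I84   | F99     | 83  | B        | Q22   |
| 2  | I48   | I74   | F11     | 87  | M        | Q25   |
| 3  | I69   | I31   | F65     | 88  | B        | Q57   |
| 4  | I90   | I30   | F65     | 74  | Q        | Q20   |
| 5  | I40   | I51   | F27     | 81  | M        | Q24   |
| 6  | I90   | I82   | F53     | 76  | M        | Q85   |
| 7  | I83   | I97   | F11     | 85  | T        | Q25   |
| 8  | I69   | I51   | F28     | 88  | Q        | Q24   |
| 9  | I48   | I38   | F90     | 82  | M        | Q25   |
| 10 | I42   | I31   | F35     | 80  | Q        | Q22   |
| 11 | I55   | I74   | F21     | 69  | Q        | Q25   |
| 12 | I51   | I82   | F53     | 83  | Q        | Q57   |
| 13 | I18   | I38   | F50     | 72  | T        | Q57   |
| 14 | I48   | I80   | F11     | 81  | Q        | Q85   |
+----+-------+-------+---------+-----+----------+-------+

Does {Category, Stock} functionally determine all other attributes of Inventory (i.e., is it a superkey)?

No

Rows 2 and 9 have the same {Category, Stock} value (Category=M, Stock=Q25) but are distinct tuples, so {Category, Stock} does not determine every attribute — not a superkey.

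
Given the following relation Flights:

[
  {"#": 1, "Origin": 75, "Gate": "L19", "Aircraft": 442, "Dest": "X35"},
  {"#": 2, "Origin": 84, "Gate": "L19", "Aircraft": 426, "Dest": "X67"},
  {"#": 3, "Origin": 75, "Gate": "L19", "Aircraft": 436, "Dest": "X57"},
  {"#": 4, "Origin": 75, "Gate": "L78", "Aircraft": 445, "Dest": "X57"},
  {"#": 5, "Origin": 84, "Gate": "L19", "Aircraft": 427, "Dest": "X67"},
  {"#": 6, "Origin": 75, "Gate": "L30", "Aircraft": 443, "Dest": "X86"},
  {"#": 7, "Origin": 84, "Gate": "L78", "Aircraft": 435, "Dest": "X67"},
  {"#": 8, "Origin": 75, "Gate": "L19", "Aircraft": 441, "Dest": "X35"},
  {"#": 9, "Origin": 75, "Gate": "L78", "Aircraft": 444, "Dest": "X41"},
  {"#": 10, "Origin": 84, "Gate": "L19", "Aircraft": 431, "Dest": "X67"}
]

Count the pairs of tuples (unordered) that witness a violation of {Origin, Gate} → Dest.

3

(Origin=75, Gate=L19): violating pairs (1,3), (3,8) — 2 pairs.
(Origin=84, Gate=L19): all 3 rows agree on Dest — 0 pairs.
(Origin=75, Gate=L78): violating pairs (4,9) — 1 pair.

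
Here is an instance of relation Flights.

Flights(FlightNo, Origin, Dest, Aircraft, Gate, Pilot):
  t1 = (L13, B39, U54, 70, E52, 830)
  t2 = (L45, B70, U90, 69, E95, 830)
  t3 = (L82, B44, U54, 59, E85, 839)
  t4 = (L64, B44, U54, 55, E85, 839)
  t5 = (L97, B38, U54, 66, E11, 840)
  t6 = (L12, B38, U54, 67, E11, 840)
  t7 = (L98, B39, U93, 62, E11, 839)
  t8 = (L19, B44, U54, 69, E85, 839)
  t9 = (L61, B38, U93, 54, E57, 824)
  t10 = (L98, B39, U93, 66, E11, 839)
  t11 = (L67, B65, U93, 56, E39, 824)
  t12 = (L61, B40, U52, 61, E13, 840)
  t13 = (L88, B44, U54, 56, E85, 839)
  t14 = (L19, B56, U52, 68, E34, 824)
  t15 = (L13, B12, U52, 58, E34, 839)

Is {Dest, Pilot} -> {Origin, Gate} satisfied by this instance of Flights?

(Dest=U54, Pilot=830): row 1 → {Origin,Gate} = (B39, E52) ✓
(Dest=U90, Pilot=830): row 2 → {Origin,Gate} = (B70, E95) ✓
(Dest=U54, Pilot=839): rows 3, 4, 8, 13 → {Origin,Gate} = (B44, E85), (B44, E85), (B44, E85), (B44, E85) ✓
(Dest=U54, Pilot=840): rows 5, 6 → {Origin,Gate} = (B38, E11), (B38, E11) ✓
(Dest=U93, Pilot=839): rows 7, 10 → {Origin,Gate} = (B39, E11), (B39, E11) ✓
(Dest=U93, Pilot=824): rows 9, 11 → {Origin,Gate} takes values {(B38, E57), (B65, E39)} — violation
(Dest=U52, Pilot=840): row 12 → {Origin,Gate} = (B40, E13) ✓
(Dest=U52, Pilot=824): row 14 → {Origin,Gate} = (B56, E34) ✓
(Dest=U52, Pilot=839): row 15 → {Origin,Gate} = (B12, E34) ✓
Two rows agree on {Dest, Pilot} but differ on {Origin, Gate}, so {Dest, Pilot} -> {Origin, Gate} does not hold.

No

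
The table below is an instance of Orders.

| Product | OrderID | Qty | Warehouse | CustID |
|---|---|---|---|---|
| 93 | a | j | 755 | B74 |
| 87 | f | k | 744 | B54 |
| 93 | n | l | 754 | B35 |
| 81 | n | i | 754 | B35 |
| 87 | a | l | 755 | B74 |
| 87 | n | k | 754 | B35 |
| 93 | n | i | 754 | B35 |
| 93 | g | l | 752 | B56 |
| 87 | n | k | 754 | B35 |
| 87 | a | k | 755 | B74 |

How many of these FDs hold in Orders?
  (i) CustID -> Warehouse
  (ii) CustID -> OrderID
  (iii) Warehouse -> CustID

3

(i) CustID -> Warehouse: every LHS value maps to a single RHS value — holds.
(ii) CustID -> OrderID: every LHS value maps to a single RHS value — holds.
(iii) Warehouse -> CustID: every LHS value maps to a single RHS value — holds.
3 of the 3 dependencies hold.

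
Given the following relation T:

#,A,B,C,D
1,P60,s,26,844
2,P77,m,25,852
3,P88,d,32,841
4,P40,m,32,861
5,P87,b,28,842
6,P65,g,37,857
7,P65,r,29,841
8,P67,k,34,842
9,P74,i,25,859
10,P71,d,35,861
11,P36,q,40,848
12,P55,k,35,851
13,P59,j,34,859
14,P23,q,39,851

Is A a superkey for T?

Rows 6 and 7 have the same A value A=P65 but are distinct tuples, so A does not determine every attribute — not a superkey.

No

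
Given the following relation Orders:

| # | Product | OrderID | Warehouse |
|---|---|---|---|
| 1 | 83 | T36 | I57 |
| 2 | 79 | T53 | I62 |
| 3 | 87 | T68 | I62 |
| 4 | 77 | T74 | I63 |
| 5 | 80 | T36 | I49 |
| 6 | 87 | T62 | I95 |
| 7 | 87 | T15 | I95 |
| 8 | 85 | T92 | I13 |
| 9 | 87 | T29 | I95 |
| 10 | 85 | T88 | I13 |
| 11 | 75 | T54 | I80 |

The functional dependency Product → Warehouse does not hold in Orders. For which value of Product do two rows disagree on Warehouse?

87

Product=83: row 1 → Warehouse = I57 ✓
Product=79: row 2 → Warehouse = I62 ✓
Product=87: rows 3, 6, 7, 9 → Warehouse takes values {I62, I95} — violation
Product=77: row 4 → Warehouse = I63 ✓
Product=80: row 5 → Warehouse = I49 ✓
Product=85: rows 8, 10 → Warehouse = I13, I13 ✓
Product=75: row 11 → Warehouse = I80 ✓
The only Product value with inconsistent Warehouse is Product=87.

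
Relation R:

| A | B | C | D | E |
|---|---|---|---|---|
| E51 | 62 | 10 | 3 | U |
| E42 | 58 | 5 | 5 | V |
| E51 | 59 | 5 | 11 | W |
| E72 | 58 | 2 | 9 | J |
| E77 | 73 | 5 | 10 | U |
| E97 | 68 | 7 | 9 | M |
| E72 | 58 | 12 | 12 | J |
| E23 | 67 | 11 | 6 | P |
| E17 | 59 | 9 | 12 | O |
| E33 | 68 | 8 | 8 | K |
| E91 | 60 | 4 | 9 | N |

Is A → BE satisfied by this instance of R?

No

A=E51: 2 rows → {B,E} takes values {(62, U), (59, W)} — violation
A=E42: 1 row → {B,E} = (58, V) ✓
A=E72: 2 rows → {B,E} = (58, J), (58, J) ✓
A=E77: 1 row → {B,E} = (73, U) ✓
A=E97: 1 row → {B,E} = (68, M) ✓
A=E23: 1 row → {B,E} = (67, P) ✓
A=E17: 1 row → {B,E} = (59, O) ✓
A=E33: 1 row → {B,E} = (68, K) ✓
A=E91: 1 row → {B,E} = (60, N) ✓
Two rows agree on A but differ on BE, so A → BE does not hold.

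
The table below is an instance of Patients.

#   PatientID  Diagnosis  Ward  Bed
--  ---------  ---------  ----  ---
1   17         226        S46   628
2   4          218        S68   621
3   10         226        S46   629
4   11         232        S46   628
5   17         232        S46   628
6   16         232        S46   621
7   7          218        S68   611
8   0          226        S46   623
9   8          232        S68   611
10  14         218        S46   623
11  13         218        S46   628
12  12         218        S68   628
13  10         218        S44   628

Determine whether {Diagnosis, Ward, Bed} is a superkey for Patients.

Rows 4 and 5 have the same {Diagnosis, Ward, Bed} value (Diagnosis=232, Ward=S46, Bed=628) but are distinct tuples, so {Diagnosis, Ward, Bed} does not determine every attribute — not a superkey.

No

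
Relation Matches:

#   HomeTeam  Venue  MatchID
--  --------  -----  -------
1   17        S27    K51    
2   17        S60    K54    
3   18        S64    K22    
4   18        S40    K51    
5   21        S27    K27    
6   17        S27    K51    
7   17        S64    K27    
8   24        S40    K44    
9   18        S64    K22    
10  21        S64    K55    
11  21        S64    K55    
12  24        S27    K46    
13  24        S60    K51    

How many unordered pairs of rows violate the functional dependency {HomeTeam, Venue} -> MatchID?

0

(HomeTeam=17, Venue=S27): all 2 rows agree on MatchID — 0 pairs.
(HomeTeam=18, Venue=S64): all 2 rows agree on MatchID — 0 pairs.
(HomeTeam=21, Venue=S64): all 2 rows agree on MatchID — 0 pairs.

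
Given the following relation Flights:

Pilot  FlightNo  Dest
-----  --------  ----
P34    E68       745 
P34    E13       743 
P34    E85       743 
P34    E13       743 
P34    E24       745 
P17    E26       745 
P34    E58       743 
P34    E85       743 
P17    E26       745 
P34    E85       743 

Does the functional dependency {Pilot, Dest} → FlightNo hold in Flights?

(Pilot=P34, Dest=745): 2 rows → FlightNo takes values {E68, E24} — violation
(Pilot=P34, Dest=743): 6 rows → FlightNo takes values {E13, E85, E58} — violation
(Pilot=P17, Dest=745): 2 rows → FlightNo = E26, E26 ✓
Two rows agree on {Pilot, Dest} but differ on FlightNo, so {Pilot, Dest} → FlightNo does not hold.

No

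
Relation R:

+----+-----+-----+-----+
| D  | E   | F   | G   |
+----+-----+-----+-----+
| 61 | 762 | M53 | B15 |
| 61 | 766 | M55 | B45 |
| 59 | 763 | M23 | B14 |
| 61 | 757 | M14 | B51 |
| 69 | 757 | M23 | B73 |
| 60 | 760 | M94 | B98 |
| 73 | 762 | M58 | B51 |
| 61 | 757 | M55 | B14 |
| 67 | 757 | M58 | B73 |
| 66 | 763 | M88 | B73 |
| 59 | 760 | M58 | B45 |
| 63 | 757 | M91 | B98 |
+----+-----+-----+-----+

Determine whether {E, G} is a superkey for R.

No

Two distinct rows share (E=757, G=B73), so {E, G} does not determine every attribute — not a superkey.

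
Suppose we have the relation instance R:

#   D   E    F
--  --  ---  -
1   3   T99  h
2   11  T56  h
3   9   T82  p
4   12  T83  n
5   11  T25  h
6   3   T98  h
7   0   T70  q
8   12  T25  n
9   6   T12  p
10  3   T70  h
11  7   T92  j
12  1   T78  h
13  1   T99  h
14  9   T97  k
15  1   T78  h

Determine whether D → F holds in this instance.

No

D=3: rows 1, 6, 10 → F = h, h, h ✓
D=11: rows 2, 5 → F = h, h ✓
D=9: rows 3, 14 → F takes values {p, k} — violation
D=12: rows 4, 8 → F = n, n ✓
D=0: row 7 → F = q ✓
D=6: row 9 → F = p ✓
D=7: row 11 → F = j ✓
D=1: rows 12, 13, 15 → F = h, h, h ✓
Two rows agree on D but differ on F, so D → F does not hold.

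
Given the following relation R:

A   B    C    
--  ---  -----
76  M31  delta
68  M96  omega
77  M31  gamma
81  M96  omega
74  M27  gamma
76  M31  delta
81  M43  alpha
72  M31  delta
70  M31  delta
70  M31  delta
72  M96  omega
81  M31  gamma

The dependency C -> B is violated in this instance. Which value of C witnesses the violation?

gamma

C=delta: 5 rows → B = M31, M31, M31, M31, M31 ✓
C=omega: 3 rows → B = M96, M96, M96 ✓
C=gamma: 3 rows → B takes values {M31, M27} — violation
C=alpha: 1 row → B = M43 ✓
The only C value with inconsistent B is C=gamma.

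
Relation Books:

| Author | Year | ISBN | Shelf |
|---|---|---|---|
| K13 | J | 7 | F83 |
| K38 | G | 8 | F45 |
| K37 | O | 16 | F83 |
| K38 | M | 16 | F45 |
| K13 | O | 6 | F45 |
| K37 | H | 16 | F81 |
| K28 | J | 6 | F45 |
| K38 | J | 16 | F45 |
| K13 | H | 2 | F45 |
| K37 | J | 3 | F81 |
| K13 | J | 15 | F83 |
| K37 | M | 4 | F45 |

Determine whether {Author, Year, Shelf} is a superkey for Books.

No

Two distinct rows share (Author=K13, Year=J, Shelf=F83), so {Author, Year, Shelf} does not determine every attribute — not a superkey.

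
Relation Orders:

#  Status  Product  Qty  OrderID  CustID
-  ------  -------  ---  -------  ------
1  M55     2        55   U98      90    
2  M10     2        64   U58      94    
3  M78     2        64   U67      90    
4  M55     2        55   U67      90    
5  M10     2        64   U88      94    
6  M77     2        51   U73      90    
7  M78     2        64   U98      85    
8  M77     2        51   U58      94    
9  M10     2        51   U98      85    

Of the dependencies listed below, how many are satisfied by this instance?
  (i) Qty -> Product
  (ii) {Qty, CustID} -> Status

2

(i) Qty -> Product: every LHS value maps to a single RHS value — holds.
(ii) {Qty, CustID} -> Status: every LHS value maps to a single RHS value — holds.
2 of the 2 dependencies hold.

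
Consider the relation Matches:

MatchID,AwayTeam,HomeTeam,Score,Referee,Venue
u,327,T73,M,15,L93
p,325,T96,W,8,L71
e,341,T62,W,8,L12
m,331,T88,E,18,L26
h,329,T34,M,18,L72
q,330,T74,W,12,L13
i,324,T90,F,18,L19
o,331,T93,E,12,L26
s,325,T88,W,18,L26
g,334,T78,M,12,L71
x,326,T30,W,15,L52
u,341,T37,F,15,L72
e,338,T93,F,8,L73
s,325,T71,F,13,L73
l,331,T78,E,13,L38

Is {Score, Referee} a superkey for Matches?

Two distinct rows share (Score=W, Referee=8), so {Score, Referee} does not determine every attribute — not a superkey.

No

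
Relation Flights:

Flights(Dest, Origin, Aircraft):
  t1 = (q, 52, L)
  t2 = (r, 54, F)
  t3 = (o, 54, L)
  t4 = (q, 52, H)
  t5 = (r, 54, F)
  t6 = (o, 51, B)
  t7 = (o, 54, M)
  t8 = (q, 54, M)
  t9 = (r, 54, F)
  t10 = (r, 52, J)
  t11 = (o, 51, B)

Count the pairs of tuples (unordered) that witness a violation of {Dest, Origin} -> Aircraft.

(Dest=q, Origin=52): violating pairs (1,4) — 1 pair.
(Dest=r, Origin=54): all 3 rows agree on Aircraft — 0 pairs.
(Dest=o, Origin=54): violating pairs (3,7) — 1 pair.
(Dest=o, Origin=51): all 2 rows agree on Aircraft — 0 pairs.

2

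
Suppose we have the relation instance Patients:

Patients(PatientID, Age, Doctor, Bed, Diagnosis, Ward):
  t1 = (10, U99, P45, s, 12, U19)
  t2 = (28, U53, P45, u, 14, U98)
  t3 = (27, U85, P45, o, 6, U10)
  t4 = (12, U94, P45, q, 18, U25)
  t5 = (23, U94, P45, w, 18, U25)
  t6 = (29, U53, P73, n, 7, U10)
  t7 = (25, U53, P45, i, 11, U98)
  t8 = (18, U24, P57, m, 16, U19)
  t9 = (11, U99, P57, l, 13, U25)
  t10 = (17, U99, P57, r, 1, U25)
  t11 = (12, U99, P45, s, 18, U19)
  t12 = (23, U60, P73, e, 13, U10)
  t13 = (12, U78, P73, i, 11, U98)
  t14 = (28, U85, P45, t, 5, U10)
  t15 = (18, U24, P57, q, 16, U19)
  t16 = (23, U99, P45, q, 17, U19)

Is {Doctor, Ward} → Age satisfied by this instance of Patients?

(Doctor=P45, Ward=U19): rows 1, 11, 16 → Age = U99, U99, U99 ✓
(Doctor=P45, Ward=U98): rows 2, 7 → Age = U53, U53 ✓
(Doctor=P45, Ward=U10): rows 3, 14 → Age = U85, U85 ✓
(Doctor=P45, Ward=U25): rows 4, 5 → Age = U94, U94 ✓
(Doctor=P73, Ward=U10): rows 6, 12 → Age takes values {U53, U60} — violation
(Doctor=P57, Ward=U19): rows 8, 15 → Age = U24, U24 ✓
(Doctor=P57, Ward=U25): rows 9, 10 → Age = U99, U99 ✓
(Doctor=P73, Ward=U98): row 13 → Age = U78 ✓
Two rows agree on {Doctor, Ward} but differ on Age, so {Doctor, Ward} → Age does not hold.

No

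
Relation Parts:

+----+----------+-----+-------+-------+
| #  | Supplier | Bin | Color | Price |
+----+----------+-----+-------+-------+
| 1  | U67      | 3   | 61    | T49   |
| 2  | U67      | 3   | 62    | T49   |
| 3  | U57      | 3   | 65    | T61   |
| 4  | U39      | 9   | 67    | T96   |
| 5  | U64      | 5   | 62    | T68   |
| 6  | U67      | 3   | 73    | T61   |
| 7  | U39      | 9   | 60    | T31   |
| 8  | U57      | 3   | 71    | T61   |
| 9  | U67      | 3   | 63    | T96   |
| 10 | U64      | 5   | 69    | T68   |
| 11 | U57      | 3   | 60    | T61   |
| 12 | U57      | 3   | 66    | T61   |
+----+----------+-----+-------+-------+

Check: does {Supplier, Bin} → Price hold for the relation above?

(Supplier=U67, Bin=3): rows 1, 2, 6, 9 → Price takes values {T49, T61, T96} — violation
(Supplier=U57, Bin=3): rows 3, 8, 11, 12 → Price = T61, T61, T61, T61 ✓
(Supplier=U39, Bin=9): rows 4, 7 → Price takes values {T96, T31} — violation
(Supplier=U64, Bin=5): rows 5, 10 → Price = T68, T68 ✓
Two rows agree on {Supplier, Bin} but differ on Price, so {Supplier, Bin} → Price does not hold.

No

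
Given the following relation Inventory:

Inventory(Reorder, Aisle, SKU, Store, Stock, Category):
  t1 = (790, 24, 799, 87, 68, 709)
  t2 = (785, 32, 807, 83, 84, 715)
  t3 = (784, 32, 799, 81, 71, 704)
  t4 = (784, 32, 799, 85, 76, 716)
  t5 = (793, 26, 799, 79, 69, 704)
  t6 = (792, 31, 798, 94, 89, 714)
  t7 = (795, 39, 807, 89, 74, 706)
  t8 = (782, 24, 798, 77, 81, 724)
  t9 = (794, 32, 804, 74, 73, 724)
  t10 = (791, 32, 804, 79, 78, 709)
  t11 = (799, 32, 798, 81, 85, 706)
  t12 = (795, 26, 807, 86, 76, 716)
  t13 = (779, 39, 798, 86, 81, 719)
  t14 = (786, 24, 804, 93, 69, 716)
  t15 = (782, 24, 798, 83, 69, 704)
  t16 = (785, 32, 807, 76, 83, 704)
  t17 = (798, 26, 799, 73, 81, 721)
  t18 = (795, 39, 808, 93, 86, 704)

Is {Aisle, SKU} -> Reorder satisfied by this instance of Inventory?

(Aisle=24, SKU=799): row 1 → Reorder = 790 ✓
(Aisle=32, SKU=807): rows 2, 16 → Reorder = 785, 785 ✓
(Aisle=32, SKU=799): rows 3, 4 → Reorder = 784, 784 ✓
(Aisle=26, SKU=799): rows 5, 17 → Reorder takes values {793, 798} — violation
(Aisle=31, SKU=798): row 6 → Reorder = 792 ✓
(Aisle=39, SKU=807): row 7 → Reorder = 795 ✓
(Aisle=24, SKU=798): rows 8, 15 → Reorder = 782, 782 ✓
(Aisle=32, SKU=804): rows 9, 10 → Reorder takes values {794, 791} — violation
(Aisle=32, SKU=798): row 11 → Reorder = 799 ✓
(Aisle=26, SKU=807): row 12 → Reorder = 795 ✓
(Aisle=39, SKU=798): row 13 → Reorder = 779 ✓
(Aisle=24, SKU=804): row 14 → Reorder = 786 ✓
(Aisle=39, SKU=808): row 18 → Reorder = 795 ✓
Two rows agree on {Aisle, SKU} but differ on Reorder, so {Aisle, SKU} -> Reorder does not hold.

No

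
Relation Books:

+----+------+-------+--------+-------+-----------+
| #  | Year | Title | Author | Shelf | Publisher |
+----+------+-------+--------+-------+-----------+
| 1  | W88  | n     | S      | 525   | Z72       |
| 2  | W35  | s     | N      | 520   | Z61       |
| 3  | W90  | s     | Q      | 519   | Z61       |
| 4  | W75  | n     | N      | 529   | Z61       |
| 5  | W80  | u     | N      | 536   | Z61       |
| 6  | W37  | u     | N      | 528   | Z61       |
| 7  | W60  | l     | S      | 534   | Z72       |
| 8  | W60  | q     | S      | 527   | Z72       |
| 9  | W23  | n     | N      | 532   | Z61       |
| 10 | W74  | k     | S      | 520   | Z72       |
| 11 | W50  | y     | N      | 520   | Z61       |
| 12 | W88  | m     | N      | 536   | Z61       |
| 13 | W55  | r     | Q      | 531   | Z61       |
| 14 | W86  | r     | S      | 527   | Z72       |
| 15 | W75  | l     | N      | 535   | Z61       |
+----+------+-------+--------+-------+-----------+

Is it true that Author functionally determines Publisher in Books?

Yes

Author=S: rows 1, 7, 8, 10, 14 → Publisher = Z72, Z72, Z72, Z72, Z72 ✓
Author=N: rows 2, 4, 5, 6, 9, 11, 12, 15 → Publisher = Z61, Z61, Z61, Z61, Z61, Z61, Z61, Z61 ✓
Author=Q: rows 3, 13 → Publisher = Z61, Z61 ✓
Every Author value is associated with a single Publisher value, so Author -> Publisher holds.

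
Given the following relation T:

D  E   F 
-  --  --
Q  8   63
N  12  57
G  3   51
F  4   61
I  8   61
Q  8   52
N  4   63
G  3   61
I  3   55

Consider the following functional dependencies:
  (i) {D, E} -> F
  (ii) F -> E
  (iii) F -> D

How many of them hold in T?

0

(i) {D, E} -> F: (D=Q, E=8): 2 rows → F takes values {63, 52} — violation; (D=G, E=3): 2 rows → F takes values {51, 61} — violation — fails.
(ii) F -> E: F=63: 2 rows → E takes values {8, 4} — violation; F=61: 3 rows → E takes values {4, 8, 3} — violation — fails.
(iii) F -> D: F=63: 2 rows → D takes values {Q, N} — violation; F=61: 3 rows → D takes values {F, I, G} — violation — fails.
None of the 3 dependencies hold.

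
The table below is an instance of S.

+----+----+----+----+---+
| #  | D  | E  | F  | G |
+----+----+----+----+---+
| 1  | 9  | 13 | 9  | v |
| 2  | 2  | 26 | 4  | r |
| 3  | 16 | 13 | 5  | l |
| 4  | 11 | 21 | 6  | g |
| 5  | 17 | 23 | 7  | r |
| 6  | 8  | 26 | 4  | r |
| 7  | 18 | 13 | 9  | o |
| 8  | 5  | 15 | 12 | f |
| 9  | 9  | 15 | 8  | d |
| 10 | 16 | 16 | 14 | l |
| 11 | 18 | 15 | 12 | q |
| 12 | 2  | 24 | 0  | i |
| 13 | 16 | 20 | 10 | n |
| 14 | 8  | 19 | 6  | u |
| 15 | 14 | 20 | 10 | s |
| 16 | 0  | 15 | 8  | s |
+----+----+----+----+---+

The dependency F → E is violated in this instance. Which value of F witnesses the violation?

F=9: rows 1, 7 → E = 13, 13 ✓
F=4: rows 2, 6 → E = 26, 26 ✓
F=5: row 3 → E = 13 ✓
F=6: rows 4, 14 → E takes values {21, 19} — violation
F=7: row 5 → E = 23 ✓
F=12: rows 8, 11 → E = 15, 15 ✓
F=8: rows 9, 16 → E = 15, 15 ✓
F=14: row 10 → E = 16 ✓
F=0: row 12 → E = 24 ✓
F=10: rows 13, 15 → E = 20, 20 ✓
The only F value with inconsistent E is F=6.

6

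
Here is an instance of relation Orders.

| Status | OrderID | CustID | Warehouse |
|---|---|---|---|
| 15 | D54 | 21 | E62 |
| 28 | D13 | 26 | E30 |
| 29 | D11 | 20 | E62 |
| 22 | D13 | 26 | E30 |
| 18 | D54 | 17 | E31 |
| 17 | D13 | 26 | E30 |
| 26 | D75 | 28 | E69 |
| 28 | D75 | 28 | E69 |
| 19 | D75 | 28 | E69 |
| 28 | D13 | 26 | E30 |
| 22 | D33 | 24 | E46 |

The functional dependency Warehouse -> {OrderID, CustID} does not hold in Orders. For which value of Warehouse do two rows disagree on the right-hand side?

E62

Warehouse=E62: 2 rows → {OrderID,CustID} takes values {(D54, 21), (D11, 20)} — violation
Warehouse=E30: 4 rows → {OrderID,CustID} = (D13, 26), (D13, 26), (D13, 26), (D13, 26) ✓
Warehouse=E31: 1 row → {OrderID,CustID} = (D54, 17) ✓
Warehouse=E69: 3 rows → {OrderID,CustID} = (D75, 28), (D75, 28), (D75, 28) ✓
Warehouse=E46: 1 row → {OrderID,CustID} = (D33, 24) ✓
The only Warehouse value with inconsistent RHS is Warehouse=E62.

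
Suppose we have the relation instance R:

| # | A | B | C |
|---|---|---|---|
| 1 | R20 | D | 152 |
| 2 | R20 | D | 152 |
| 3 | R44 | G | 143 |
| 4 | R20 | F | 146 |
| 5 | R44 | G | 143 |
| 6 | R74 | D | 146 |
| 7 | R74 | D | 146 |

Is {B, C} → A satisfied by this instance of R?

(B=D, C=152): rows 1, 2 → A = R20, R20 ✓
(B=G, C=143): rows 3, 5 → A = R44, R44 ✓
(B=F, C=146): row 4 → A = R20 ✓
(B=D, C=146): rows 6, 7 → A = R74, R74 ✓
Every {B, C} value is associated with a single A value, so {B, C} → A holds.

Yes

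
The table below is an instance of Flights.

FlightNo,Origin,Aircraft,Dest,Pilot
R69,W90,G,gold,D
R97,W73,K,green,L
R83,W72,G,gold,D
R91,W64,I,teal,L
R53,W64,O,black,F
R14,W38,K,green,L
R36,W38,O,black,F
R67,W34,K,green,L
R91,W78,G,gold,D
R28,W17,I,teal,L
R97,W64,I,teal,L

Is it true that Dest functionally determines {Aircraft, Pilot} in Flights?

Yes

Dest=gold: 3 rows → {Aircraft,Pilot} = (G, D), (G, D), (G, D) ✓
Dest=green: 3 rows → {Aircraft,Pilot} = (K, L), (K, L), (K, L) ✓
Dest=teal: 3 rows → {Aircraft,Pilot} = (I, L), (I, L), (I, L) ✓
Dest=black: 2 rows → {Aircraft,Pilot} = (O, F), (O, F) ✓
Every Dest value is associated with a single {Aircraft, Pilot} value, so Dest -> {Aircraft, Pilot} holds.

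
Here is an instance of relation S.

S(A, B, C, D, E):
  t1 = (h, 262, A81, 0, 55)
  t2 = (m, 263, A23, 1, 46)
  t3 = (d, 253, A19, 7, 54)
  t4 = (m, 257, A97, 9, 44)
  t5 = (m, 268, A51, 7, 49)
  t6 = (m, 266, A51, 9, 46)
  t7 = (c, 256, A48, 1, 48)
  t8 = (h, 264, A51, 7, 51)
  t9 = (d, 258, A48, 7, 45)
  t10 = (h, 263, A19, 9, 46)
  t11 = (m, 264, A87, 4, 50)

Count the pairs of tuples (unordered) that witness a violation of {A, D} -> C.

2

(A=d, D=7): violating pairs (3,9) — 1 pair.
(A=m, D=9): violating pairs (4,6) — 1 pair.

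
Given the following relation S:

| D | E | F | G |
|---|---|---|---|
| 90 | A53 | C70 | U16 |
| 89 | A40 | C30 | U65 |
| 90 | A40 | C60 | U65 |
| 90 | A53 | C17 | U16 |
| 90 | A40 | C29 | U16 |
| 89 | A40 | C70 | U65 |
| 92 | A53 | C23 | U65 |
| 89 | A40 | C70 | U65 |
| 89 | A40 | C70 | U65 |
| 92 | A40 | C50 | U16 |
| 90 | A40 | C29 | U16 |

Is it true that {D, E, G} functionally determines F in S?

(D=90, E=A53, G=U16): 2 rows → F takes values {C70, C17} — violation
(D=89, E=A40, G=U65): 4 rows → F takes values {C30, C70} — violation
(D=90, E=A40, G=U65): 1 row → F = C60 ✓
(D=90, E=A40, G=U16): 2 rows → F = C29, C29 ✓
(D=92, E=A53, G=U65): 1 row → F = C23 ✓
(D=92, E=A40, G=U16): 1 row → F = C50 ✓
Two rows agree on {D, E, G} but differ on F, so {D, E, G} -> F does not hold.

No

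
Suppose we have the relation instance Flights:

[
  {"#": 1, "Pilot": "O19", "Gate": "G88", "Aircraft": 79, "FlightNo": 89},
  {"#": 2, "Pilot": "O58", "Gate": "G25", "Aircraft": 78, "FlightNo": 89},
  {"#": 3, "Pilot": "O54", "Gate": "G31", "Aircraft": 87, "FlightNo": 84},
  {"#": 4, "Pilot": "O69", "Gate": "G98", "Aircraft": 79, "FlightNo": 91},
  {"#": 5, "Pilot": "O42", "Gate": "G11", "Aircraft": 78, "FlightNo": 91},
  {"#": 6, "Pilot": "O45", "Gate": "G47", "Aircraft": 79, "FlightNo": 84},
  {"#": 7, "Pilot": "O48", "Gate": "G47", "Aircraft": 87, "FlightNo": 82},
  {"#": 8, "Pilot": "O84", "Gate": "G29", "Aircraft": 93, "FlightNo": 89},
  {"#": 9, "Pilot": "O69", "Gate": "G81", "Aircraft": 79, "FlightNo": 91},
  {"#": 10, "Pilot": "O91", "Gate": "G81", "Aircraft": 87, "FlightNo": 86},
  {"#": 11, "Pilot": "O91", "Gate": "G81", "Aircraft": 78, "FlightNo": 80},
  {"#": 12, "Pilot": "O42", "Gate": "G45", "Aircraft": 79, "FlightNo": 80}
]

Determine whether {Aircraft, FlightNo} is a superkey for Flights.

No

Rows 4 and 9 have the same {Aircraft, FlightNo} value (Aircraft=79, FlightNo=91) but are distinct tuples, so {Aircraft, FlightNo} does not determine every attribute — not a superkey.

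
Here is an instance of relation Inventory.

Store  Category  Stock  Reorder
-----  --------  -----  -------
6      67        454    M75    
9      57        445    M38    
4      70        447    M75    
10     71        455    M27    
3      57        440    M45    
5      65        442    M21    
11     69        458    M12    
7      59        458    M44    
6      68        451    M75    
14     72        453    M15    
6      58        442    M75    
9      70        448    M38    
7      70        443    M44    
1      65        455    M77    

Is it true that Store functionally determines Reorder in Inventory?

Yes

Store=6: 3 rows → Reorder = M75, M75, M75 ✓
Store=9: 2 rows → Reorder = M38, M38 ✓
Store=4: 1 row → Reorder = M75 ✓
Store=10: 1 row → Reorder = M27 ✓
Store=3: 1 row → Reorder = M45 ✓
Store=5: 1 row → Reorder = M21 ✓
Store=11: 1 row → Reorder = M12 ✓
Store=7: 2 rows → Reorder = M44, M44 ✓
Store=14: 1 row → Reorder = M15 ✓
Store=1: 1 row → Reorder = M77 ✓
Every Store value is associated with a single Reorder value, so Store → Reorder holds.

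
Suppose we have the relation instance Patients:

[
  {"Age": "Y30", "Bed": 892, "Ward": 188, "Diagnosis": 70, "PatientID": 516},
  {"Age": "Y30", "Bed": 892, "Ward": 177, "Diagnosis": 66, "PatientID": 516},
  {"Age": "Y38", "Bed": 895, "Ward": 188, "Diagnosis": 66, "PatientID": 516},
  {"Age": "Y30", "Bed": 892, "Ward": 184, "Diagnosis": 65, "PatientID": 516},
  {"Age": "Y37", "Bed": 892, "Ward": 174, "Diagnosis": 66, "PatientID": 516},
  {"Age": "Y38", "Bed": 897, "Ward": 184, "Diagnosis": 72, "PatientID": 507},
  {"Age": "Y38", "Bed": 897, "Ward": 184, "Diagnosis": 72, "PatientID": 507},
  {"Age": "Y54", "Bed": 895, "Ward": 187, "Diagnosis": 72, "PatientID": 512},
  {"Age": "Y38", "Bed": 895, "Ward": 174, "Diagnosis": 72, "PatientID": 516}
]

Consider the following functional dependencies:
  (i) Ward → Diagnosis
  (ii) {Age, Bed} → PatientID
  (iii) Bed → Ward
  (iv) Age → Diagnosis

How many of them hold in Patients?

(i) Ward → Diagnosis: Ward=188: 2 rows → Diagnosis takes values {70, 66} — violation; Ward=184: 3 rows → Diagnosis takes values {65, 72} — violation; Ward=174: 2 rows → Diagnosis takes values {66, 72} — violation — fails.
(ii) {Age, Bed} → PatientID: every LHS value maps to a single RHS value — holds.
(iii) Bed → Ward: Bed=892: 4 rows → Ward takes values {188, 177, 184, 174} — violation; Bed=895: 3 rows → Ward takes values {188, 187, 174} — violation — fails.
(iv) Age → Diagnosis: Age=Y30: 3 rows → Diagnosis takes values {70, 66, 65} — violation; Age=Y38: 4 rows → Diagnosis takes values {66, 72} — violation — fails.
1 of the 4 dependencies holds.

1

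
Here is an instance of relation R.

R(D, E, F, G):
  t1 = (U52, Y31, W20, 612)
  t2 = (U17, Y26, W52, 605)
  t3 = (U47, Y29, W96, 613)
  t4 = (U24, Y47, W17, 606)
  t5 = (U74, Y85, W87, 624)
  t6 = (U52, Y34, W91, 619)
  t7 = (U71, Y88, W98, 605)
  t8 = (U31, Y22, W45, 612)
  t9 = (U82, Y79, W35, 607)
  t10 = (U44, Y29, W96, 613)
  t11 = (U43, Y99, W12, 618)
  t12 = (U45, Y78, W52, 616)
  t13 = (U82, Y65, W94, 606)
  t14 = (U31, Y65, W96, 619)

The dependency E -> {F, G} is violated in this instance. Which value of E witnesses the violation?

E=Y31: row 1 → {F,G} = (W20, 612) ✓
E=Y26: row 2 → {F,G} = (W52, 605) ✓
E=Y29: rows 3, 10 → {F,G} = (W96, 613), (W96, 613) ✓
E=Y47: row 4 → {F,G} = (W17, 606) ✓
E=Y85: row 5 → {F,G} = (W87, 624) ✓
E=Y34: row 6 → {F,G} = (W91, 619) ✓
E=Y88: row 7 → {F,G} = (W98, 605) ✓
E=Y22: row 8 → {F,G} = (W45, 612) ✓
E=Y79: row 9 → {F,G} = (W35, 607) ✓
E=Y99: row 11 → {F,G} = (W12, 618) ✓
E=Y78: row 12 → {F,G} = (W52, 616) ✓
E=Y65: rows 13, 14 → {F,G} takes values {(W94, 606), (W96, 619)} — violation
The only E value with inconsistent RHS is E=Y65.

Y65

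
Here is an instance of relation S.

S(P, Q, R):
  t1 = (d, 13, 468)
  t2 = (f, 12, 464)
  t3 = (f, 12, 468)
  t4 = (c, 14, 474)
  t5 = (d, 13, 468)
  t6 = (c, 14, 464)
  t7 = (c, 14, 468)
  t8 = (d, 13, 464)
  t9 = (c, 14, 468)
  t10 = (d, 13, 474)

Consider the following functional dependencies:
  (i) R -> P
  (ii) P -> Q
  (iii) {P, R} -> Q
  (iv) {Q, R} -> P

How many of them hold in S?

(i) R -> P: R=468: rows 1, 3, 5, 7, 9 → P takes values {d, f, c} — violation; R=464: rows 2, 6, 8 → P takes values {f, c, d} — violation; R=474: rows 4, 10 → P takes values {c, d} — violation — fails.
(ii) P -> Q: every LHS value maps to a single RHS value — holds.
(iii) {P, R} -> Q: every LHS value maps to a single RHS value — holds.
(iv) {Q, R} -> P: every LHS value maps to a single RHS value — holds.
3 of the 4 dependencies hold.

3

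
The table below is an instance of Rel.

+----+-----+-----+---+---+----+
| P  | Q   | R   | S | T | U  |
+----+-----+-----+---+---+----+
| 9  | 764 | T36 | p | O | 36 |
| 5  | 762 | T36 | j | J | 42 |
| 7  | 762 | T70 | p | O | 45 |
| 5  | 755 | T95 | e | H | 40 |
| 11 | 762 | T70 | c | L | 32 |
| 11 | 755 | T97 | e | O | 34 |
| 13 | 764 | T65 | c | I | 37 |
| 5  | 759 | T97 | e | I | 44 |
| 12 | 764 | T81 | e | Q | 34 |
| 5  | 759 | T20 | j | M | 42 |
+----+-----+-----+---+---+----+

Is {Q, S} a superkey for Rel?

No

Two distinct rows share (Q=755, S=e), so {Q, S} does not determine every attribute — not a superkey.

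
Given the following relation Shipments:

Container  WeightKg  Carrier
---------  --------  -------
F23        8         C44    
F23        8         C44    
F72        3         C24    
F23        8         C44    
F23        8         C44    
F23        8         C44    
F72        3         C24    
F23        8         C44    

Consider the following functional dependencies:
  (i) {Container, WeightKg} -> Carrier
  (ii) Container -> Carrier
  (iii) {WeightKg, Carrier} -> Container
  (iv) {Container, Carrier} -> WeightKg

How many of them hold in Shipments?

4

(i) {Container, WeightKg} -> Carrier: every LHS value maps to a single RHS value — holds.
(ii) Container -> Carrier: every LHS value maps to a single RHS value — holds.
(iii) {WeightKg, Carrier} -> Container: every LHS value maps to a single RHS value — holds.
(iv) {Container, Carrier} -> WeightKg: every LHS value maps to a single RHS value — holds.
4 of the 4 dependencies hold.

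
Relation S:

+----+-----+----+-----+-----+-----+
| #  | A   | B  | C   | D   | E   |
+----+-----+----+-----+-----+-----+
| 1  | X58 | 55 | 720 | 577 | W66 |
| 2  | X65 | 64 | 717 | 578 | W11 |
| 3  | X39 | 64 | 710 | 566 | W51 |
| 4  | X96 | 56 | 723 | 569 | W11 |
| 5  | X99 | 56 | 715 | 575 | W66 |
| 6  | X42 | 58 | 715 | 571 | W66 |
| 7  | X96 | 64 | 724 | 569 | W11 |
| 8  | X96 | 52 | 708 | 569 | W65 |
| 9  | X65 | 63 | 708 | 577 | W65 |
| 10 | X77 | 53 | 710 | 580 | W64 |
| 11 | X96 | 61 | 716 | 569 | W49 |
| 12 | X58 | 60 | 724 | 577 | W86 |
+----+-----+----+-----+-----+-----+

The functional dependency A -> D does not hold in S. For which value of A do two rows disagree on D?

X65

A=X58: rows 1, 12 → D = 577, 577 ✓
A=X65: rows 2, 9 → D takes values {578, 577} — violation
A=X39: row 3 → D = 566 ✓
A=X96: rows 4, 7, 8, 11 → D = 569, 569, 569, 569 ✓
A=X99: row 5 → D = 575 ✓
A=X42: row 6 → D = 571 ✓
A=X77: row 10 → D = 580 ✓
The only A value with inconsistent D is A=X65.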